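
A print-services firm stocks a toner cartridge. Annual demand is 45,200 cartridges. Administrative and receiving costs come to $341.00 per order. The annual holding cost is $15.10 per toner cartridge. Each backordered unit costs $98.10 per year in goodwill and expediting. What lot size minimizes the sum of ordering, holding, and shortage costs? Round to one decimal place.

With planned backorders, Q* = √(2DS/H) · √((H+B)/B).
√(2DS/H) = √(2 × 45,200 × 341 / 15.1) = 1428.805.
√((H+B)/B) = √((15.1+98.1)/98.1) = 1.0742.
Q* ≈ 1534.835.

Q* ≈ 1,534.8 cartridges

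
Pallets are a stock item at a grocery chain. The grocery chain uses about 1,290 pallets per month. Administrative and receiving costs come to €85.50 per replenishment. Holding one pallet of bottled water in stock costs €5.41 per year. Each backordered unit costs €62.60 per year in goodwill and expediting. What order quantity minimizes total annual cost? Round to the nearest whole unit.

Annual demand D = 1,290 × 12 = 15,480.
With planned backorders, Q* = √(2DS/H) · √((H+B)/B).
√(2DS/H) = √(2 × 15,480 × 85.5 / 5.41) = 699.495.
√((H+B)/B) = √((5.41+62.6)/62.6) = 1.0423.
Q* ≈ 729.095.

Q* ≈ 729 pallets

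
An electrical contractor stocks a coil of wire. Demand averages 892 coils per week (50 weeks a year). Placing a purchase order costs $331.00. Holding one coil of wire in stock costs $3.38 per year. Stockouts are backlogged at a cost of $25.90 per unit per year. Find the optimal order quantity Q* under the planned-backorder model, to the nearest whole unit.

Annual demand D = 892 × 50 = 44,600.
With planned backorders, Q* = √(2DS/H) · √((H+B)/B).
√(2DS/H) = √(2 × 44,600 × 331 / 3.38) = 2955.548.
√((H+B)/B) = √((3.38+25.9)/25.9) = 1.0633.
Q* ≈ 3142.489.

Q* ≈ 3,142 coils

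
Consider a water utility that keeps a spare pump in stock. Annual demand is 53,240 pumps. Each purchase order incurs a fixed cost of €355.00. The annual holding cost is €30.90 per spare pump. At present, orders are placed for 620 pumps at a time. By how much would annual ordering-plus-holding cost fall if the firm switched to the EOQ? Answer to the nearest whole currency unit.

Extra cost ≈ €5,887 per year

EOQ = √(2DS/H) = √(2 × 53,240 × 355 / 30.9) ≈ 1106.04.
Cost at Q* = (D/Q*)S + (Q*/2)H = √(2DSH) ≈ €34,176.49.
Cost at Q = 620: (53,240/620)×355 + (620/2)×30.9 = €30,484.19 + €9,579.00 = €40,063.19.
Excess = €40,063.19 − €34,176.49 = €5,886.71.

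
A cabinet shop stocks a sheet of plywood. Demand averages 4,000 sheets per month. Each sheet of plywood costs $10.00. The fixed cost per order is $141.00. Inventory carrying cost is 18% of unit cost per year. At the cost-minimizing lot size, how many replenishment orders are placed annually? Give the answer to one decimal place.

N ≈ 17.5 orders per year

Annual demand D = 4,000 × 12 = 48,000.
Holding cost H = 0.18 × $10.00 = $1.8000 per unit per year.
The optimal lot size = √(2DS/H) = √(2 × 48,000 × 141 / 1.8) ≈ 2742.26.
Orders per year = D / Q* = 48,000 / 2742.26 ≈ 17.504.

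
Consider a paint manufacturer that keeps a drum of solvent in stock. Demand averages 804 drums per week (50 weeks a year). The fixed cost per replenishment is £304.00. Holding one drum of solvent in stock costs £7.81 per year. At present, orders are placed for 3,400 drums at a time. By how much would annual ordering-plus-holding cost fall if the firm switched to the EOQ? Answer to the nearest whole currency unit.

Annual demand D = 804 × 50 = 40,200.
EOQ = √(2DS/H) = √(2 × 40,200 × 304 / 7.81) ≈ 1769.05.
Cost at Q* = (D/Q*)S + (Q*/2)H = √(2DSH) ≈ £13,816.25.
Cost at Q = 3,400: (40,200/3,400)×304 + (3,400/2)×7.81 = £3,594.35 + £13,277.00 = £16,871.35.
Excess = £16,871.35 − £13,816.25 = £3,055.10.

Extra cost ≈ £3,055 per year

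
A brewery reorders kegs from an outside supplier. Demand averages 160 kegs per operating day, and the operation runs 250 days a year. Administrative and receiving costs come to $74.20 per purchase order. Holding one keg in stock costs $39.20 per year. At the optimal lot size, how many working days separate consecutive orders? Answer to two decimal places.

Annual demand D = 160 × 250 = 40,000.
EOQ = √(2DS/H) = √(2 × 40,000 × 74.2 / 39.2) ≈ 389.14.
Cycle time = Q*/D × 250 = 389.14 / 40,000 × 250 ≈ 2.432 days.

T ≈ 2.43 days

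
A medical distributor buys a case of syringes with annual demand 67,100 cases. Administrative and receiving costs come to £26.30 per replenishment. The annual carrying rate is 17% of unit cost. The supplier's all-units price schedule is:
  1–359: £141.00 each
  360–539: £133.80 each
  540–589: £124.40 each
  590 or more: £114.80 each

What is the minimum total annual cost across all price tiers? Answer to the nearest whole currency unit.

TC* ≈ £7,711,828

Holding cost per unit per year at price C is H = 0.17·C.
Evaluate total cost at each tier's feasible EOQ or, if the EOQ is below the tier, at the tier's minimum quantity.
Tier 1 (£141.00): EOQ = 383.7 exceeds tier's upper bound 359, so this tier is dominated.
EOQ at £133.80 = 393.9 (feasible in tier 2): TC = 67,100×£133.80 + (67,100/393.9)×26.3 + (393.9/2)×0.17×£133.80 = £8,986,939.97.
EOQ at £124.40 = 408.5 < 540, so use break Q=540: TC = 67,100×£124.40 + (67,100/540.0)×26.3 + (540.0/2)×0.17×£124.40 = £8,356,217.98.
EOQ at £114.80 = 425.3 < 590, so use break Q=590: TC = 67,100×£114.80 + (67,100/590.0)×26.3 + (590.0/2)×0.17×£114.80 = £7,711,828.29.
Lowest total cost among the candidates is at Q = 590.0.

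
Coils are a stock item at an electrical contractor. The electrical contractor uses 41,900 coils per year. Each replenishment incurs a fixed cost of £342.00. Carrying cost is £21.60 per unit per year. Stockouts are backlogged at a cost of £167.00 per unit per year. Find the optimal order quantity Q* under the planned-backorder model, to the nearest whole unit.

Q* ≈ 1,224 coils

With planned backorders, Q* = √(2DS/H) · √((H+B)/B).
√(2DS/H) = √(2 × 41,900 × 342 / 21.6) = 1151.883.
√((H+B)/B) = √((21.6+167)/167) = 1.0627.
Q* ≈ 1224.111.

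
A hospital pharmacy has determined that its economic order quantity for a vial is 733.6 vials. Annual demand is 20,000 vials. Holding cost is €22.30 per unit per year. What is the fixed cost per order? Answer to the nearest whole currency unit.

Squaring Q* = √(2DS/H) gives Q*² = 2DS/H.
From Q* = √(2DS/H): S = Q*²H / (2D) = 733.6² × 22.3 / (2 × 20,000) = 300.0292.

S ≈ €300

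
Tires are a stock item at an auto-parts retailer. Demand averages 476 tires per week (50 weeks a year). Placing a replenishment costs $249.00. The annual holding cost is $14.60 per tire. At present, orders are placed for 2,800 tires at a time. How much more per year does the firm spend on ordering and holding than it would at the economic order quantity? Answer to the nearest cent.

Extra cost ≈ $9,401.84 per year

Annual demand D = 476 × 50 = 23,800.
EOQ = √(2DS/H) = √(2 × 23,800 × 249 / 14.6) ≈ 901.00.
Cost at Q* = (D/Q*)S + (Q*/2)H = √(2DSH) ≈ $13,154.66.
Cost at Q = 2,800: (23,800/2,800)×249 + (2,800/2)×14.6 = $2,116.50 + $20,440.00 = $22,556.50.
Excess = $22,556.50 − $13,154.66 = $9,401.84.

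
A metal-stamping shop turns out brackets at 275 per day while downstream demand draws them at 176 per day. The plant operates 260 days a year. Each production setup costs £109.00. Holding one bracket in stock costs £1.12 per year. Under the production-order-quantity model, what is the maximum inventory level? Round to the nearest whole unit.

Annual demand D = 176 × 260 = 45,760.
Production build-up factor (1 − d/p) = 1 − 176/275 = 0.3600.
Q* = √(2DS / (H(1 − d/p))) = √(2 × 45,760 × 109 / (1.12 × 0.3600)).
= √(9,975,680 / 0.4032) ≈ 4974.060.
Maximum inventory = Q*(1 − d/p) = 4974.060 × 0.3600 ≈ 1790.661.

I_max ≈ 1,791 brackets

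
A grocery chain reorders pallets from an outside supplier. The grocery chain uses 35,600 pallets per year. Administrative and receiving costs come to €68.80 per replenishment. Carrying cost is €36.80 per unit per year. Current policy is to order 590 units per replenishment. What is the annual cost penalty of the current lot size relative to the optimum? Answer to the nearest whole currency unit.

EOQ = √(2DS/H) = √(2 × 35,600 × 68.8 / 36.8) ≈ 364.85.
Cost at Q* = (D/Q*)S + (Q*/2)H = √(2DSH) ≈ €13,426.35.
Cost at Q = 590: (35,600/590)×68.8 + (590/2)×36.8 = €4,151.32 + €10,856.00 = €15,007.32.
Excess = €15,007.32 − €13,426.35 = €1,580.97.

Extra cost ≈ €1,581 per year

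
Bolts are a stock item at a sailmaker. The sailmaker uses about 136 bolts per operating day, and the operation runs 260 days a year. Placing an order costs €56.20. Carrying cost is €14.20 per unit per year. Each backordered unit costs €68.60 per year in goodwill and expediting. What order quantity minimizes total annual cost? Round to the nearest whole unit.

Q* ≈ 581 bolts

Annual demand D = 136 × 260 = 35,360.
With planned backorders, Q* = √(2DS/H) · √((H+B)/B).
√(2DS/H) = √(2 × 35,360 × 56.2 / 14.2) = 529.048.
√((H+B)/B) = √((14.2+68.6)/68.6) = 1.0986.
Q* ≈ 581.230.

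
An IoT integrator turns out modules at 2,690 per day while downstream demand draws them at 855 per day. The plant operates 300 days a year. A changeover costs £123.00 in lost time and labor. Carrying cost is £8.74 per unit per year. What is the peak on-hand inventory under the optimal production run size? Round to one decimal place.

I_max ≈ 2,219.2 modules

Annual demand D = 855 × 300 = 256,500.
Production build-up factor (1 − d/p) = 1 − 855/2,690 = 0.6822.
Q* = √(2DS / (H(1 − d/p))) = √(2 × 256,500 × 123 / (8.74 × 0.6822)).
= √(63,099,000 / 5.962) ≈ 3253.221.
Maximum inventory = Q*(1 − d/p) = 3253.221 × 0.6822 ≈ 2219.205.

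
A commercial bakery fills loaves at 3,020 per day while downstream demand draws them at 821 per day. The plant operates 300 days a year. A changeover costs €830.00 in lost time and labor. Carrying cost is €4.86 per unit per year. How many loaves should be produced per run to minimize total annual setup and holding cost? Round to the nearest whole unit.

Annual demand D = 821 × 300 = 246,300.
Production build-up factor (1 − d/p) = 1 − 821/3,020 = 0.7281.
Q* = √(2DS / (H(1 − d/p))) = √(2 × 246,300 × 830 / (4.86 × 0.7281)).
= √(408,858,000 / 3.5388) ≈ 10748.775.

Q* ≈ 10,749 loaves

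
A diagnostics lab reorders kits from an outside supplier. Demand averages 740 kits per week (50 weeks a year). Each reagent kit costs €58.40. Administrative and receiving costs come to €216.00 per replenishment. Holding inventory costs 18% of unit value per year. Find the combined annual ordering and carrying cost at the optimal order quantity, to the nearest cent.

Annual demand D = 740 × 50 = 37,000.
Holding cost H = 0.18 × €58.40 = €10.5120 per unit per year.
EOQ = √(2DS/H) = √(2 × 37,000 × 216 / 10.512) ≈ 1233.11.
At the optimum the two cost components are equal, so total cost = 2·(Q*/2)H = Q*·H.
Minimum total = √(2DSH) = √(2 × 37,000 × 216 × 10.512) ≈ 12962.400.

TC* ≈ €12,962.40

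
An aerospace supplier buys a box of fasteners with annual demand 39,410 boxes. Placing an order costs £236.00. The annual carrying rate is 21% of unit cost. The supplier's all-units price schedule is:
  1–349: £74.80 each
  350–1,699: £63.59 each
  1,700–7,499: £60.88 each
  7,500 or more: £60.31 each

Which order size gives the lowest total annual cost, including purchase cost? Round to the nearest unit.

Q* ≈ 1,700 boxes

Holding cost per unit per year at price C is H = 0.21·C.
For each price level, check whether its EOQ is feasible; otherwise the best quantity at that price is the breakpoint.
Tier 1 (£74.80): EOQ = 1088.2 exceeds tier's upper bound 349, so this tier is dominated.
EOQ at £63.59 = 1180.2 (feasible in tier 2): TC = 39,410×£63.59 + (39,410/1180.2)×236 + (1180.2/2)×0.21×£63.59 = £2,521,842.70.
EOQ at £60.88 = 1206.2 < 1700, so use break Q=1700: TC = 39,410×£60.88 + (39,410/1700.0)×236 + (1700.0/2)×0.21×£60.88 = £2,415,618.92.
EOQ at £60.31 = 1211.9 < 7500, so use break Q=7500: TC = 39,410×£60.31 + (39,410/7500.0)×236 + (7500.0/2)×0.21×£60.31 = £2,425,551.33.
Lowest total cost is £2,415,618.92 at Q = 1700.0.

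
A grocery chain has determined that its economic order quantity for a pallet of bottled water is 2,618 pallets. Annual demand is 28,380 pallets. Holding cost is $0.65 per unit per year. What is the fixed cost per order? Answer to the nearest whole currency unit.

Squaring Q* = √(2DS/H) gives Q*² = 2DS/H.
From Q* = √(2DS/H): S = Q*²H / (2D) = 2,618² × 0.65 / (2 × 28,380) = 78.4893.

S ≈ $78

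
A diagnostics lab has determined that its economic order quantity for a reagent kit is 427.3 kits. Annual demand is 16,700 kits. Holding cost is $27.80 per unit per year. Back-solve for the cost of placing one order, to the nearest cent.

S ≈ $151.97

Invert the EOQ relation Q*² = 2DS/H.
From Q* = √(2DS/H): S = Q*²H / (2D) = 427.3² × 27.8 / (2 × 16,700) = 151.9722.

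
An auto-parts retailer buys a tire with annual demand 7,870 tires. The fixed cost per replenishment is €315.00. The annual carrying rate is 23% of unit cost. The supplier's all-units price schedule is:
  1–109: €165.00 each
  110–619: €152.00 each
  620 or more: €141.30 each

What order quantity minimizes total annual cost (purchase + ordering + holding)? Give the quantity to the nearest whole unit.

Q* ≈ 620 tires

Holding cost per unit per year at price C is H = 0.23·C.
Evaluate total cost at each tier's feasible EOQ or, if the EOQ is below the tier, at the tier's minimum quantity.
Tier 1 (€165.00): EOQ = 361.5 exceeds tier's upper bound 109, so this tier is dominated.
EOQ at €152.00 = 376.6 (feasible in tier 2): TC = 7,870×€152.00 + (7,870/376.6)×315 + (376.6/2)×0.23×€152.00 = €1,209,405.68.
EOQ at €141.30 = 390.6 < 620, so use break Q=620: TC = 7,870×€141.30 + (7,870/620.0)×315 + (620.0/2)×0.23×€141.30 = €1,126,104.16.
Lowest total cost is €1,126,104.16 at Q = 620.0.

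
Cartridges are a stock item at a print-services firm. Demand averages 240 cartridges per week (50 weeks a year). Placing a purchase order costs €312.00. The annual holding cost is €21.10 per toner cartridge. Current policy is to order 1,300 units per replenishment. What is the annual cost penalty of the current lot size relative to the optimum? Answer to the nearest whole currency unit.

Extra cost ≈ €4,025 per year

Annual demand D = 240 × 50 = 12,000.
EOQ = √(2DS/H) = √(2 × 12,000 × 312 / 21.1) ≈ 595.72.
Cost at Q* = (D/Q*)S + (Q*/2)H = √(2DSH) ≈ €12,569.68.
Cost at Q = 1,300: (12,000/1,300)×312 + (1,300/2)×21.1 = €2,880.00 + €13,715.00 = €16,595.00.
Excess = €16,595.00 − €12,569.68 = €4,025.32.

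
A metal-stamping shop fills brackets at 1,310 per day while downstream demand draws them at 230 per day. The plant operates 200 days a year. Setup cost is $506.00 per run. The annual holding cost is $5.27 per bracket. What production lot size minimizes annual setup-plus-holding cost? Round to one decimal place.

Q* ≈ 3,273.3 brackets

Annual demand D = 230 × 200 = 46,000.
Production build-up factor (1 − d/p) = 1 − 230/1,310 = 0.8244.
Q* = √(2DS / (H(1 − d/p))) = √(2 × 46,000 × 506 / (5.27 × 0.8244)).
= √(46,552,000 / 4.3447) ≈ 3273.314.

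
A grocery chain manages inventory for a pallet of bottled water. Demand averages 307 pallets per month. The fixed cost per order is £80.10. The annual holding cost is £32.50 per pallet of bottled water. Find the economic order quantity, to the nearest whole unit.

Annual demand D = 307 × 12 = 3,684.
EOQ = √(2DS / H) = √(2 × 3,684 × 80.1 / 32.5).
= √(590,176.8 / 32.5) = √18,159.2862 ≈ 134.756.

Q* ≈ 135 pallets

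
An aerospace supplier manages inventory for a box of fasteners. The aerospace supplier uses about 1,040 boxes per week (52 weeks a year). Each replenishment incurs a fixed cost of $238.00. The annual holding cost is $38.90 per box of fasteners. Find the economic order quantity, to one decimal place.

Annual demand D = 1,040 × 52 = 54,080.
EOQ = √(2DS / H) = √(2 × 54,080 × 238 / 38.9).
= √(25,742,080 / 38.9) = √661,750.1285 ≈ 813.480.

Q* ≈ 813.5 boxes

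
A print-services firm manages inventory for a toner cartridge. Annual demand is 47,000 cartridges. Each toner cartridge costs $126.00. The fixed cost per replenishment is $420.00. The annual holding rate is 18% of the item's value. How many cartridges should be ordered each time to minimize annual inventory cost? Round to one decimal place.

Q* ≈ 1,319.4 cartridges

Holding cost H = 0.18 × $126.00 = $22.6800 per unit per year.
EOQ = √(2DS / H) = √(2 × 47,000 × 420 / 22.68).
= √(39,480,000 / 22.68) = √1,740,740.7407 ≈ 1319.371.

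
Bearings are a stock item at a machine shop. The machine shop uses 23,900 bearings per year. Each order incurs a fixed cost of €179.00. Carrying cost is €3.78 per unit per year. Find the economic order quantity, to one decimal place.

EOQ = √(2DS / H) = √(2 × 23,900 × 179 / 3.78).
= √(8,556,200 / 3.78) = √2,263,544.9735 ≈ 1504.508.

Q* ≈ 1,504.5 bearings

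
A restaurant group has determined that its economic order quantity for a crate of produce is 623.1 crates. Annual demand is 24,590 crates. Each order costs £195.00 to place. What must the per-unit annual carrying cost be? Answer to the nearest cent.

Squaring Q* = √(2DS/H) gives Q*² = 2DS/H.
From Q* = √(2DS/H): H = 2DS / Q*² = 2 × 24,590 × 195 / 623.1² = 24.7006.

H ≈ £24.70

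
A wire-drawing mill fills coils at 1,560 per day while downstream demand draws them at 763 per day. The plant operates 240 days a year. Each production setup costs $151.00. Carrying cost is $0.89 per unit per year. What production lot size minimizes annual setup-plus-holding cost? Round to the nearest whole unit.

Annual demand D = 763 × 240 = 183,120.
Production build-up factor (1 − d/p) = 1 − 763/1,560 = 0.5109.
Q* = √(2DS / (H(1 − d/p))) = √(2 × 183,120 × 151 / (0.89 × 0.5109)).
= √(55,302,240 / 0.4547) ≈ 11028.323.

Q* ≈ 11,028 coils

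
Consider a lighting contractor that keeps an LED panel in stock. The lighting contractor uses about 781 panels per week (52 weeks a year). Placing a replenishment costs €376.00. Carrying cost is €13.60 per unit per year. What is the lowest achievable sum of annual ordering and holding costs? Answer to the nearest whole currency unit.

Annual demand D = 781 × 52 = 40,612.
EOQ = √(2DS/H) = √(2 × 40,612 × 376 / 13.6) ≈ 1498.53.
At Q*, ordering cost (D/Q*)S equals holding cost (Q*/2)H, each = √(DSH/2).
Minimum total = √(2DSH) = √(2 × 40,612 × 376 × 13.6) ≈ 20380.065.

TC* ≈ €20,380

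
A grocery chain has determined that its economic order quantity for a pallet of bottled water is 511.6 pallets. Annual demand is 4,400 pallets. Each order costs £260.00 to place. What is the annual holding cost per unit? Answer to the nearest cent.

The basic EOQ model gives Q* = √(2DS/H); rearrange for the unknown.
From Q* = √(2DS/H): H = 2DS / Q*² = 2 × 4,400 × 260 / 511.6² = 8.7417.

H ≈ £8.74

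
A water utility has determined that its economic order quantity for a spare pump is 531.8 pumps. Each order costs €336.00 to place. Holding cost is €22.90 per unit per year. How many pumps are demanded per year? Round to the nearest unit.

The basic EOQ model gives Q* = √(2DS/H); rearrange for the unknown.
From Q* = √(2DS/H): D = Q*²H / (2S) = 531.8² × 22.9 / (2 × 336) = 9637.466.

D ≈ 9,637 pumps per year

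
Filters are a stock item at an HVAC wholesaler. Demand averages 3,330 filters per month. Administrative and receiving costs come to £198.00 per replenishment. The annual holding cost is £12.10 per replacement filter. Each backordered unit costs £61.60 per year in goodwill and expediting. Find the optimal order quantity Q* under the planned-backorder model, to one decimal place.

Annual demand D = 3,330 × 12 = 39,960.
With planned backorders, Q* = √(2DS/H) · √((H+B)/B).
√(2DS/H) = √(2 × 39,960 × 198 / 12.1) = 1143.583.
√((H+B)/B) = √((12.1+61.6)/61.6) = 1.0938.
Q* ≈ 1250.867.

Q* ≈ 1,250.9 filters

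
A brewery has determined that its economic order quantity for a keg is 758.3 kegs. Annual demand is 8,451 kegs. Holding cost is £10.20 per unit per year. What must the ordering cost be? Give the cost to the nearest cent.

Squaring Q* = √(2DS/H) gives Q*² = 2DS/H.
From Q* = √(2DS/H): S = Q*²H / (2D) = 758.3² × 10.2 / (2 × 8,451) = 347.0118.

S ≈ £347.01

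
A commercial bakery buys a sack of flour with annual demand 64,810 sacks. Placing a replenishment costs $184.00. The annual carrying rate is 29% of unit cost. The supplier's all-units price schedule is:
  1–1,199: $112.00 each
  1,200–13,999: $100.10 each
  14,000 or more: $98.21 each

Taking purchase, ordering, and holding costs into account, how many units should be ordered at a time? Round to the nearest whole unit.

Q* ≈ 1,200 sacks

Holding cost per unit per year at price C is H = 0.29·C.
Evaluate total cost at each tier's feasible EOQ or, if the EOQ is below the tier, at the tier's minimum quantity.
EOQ at $112.00 = 856.9 (feasible in tier 1): TC = 64,810×$112.00 + (64,810/856.9)×184 + (856.9/2)×0.29×$112.00 = $7,286,552.55.
EOQ at $100.10 = 906.4 < 1200, so use break Q=1200: TC = 64,810×$100.10 + (64,810/1200.0)×184 + (1200.0/2)×0.29×$100.10 = $6,514,835.93.
EOQ at $98.21 = 915.1 < 14000, so use break Q=14000: TC = 64,810×$98.21 + (64,810/14000.0)×184 + (14000.0/2)×0.29×$98.21 = $6,565,208.19.
Lowest total cost is $6,514,835.93 at Q = 1200.0.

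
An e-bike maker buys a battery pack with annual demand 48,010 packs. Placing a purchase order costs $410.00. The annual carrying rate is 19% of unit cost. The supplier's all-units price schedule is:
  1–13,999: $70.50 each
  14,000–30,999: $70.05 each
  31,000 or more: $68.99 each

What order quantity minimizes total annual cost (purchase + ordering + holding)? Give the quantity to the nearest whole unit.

Q* ≈ 1,714 packs

Holding cost per unit per year at price C is H = 0.19·C.
Candidates are each tier's EOQ (if it falls in that tier) and each price-break quantity.
EOQ at $70.50 = 1714.4 (feasible in tier 1): TC = 48,010×$70.50 + (48,010/1714.4)×410 + (1714.4/2)×0.19×$70.50 = $3,407,668.82.
EOQ at $70.05 = 1719.9 < 14000, so use break Q=14000: TC = 48,010×$70.05 + (48,010/14000.0)×410 + (14000.0/2)×0.19×$70.05 = $3,457,673.01.
EOQ at $68.99 = 1733.0 < 31000, so use break Q=31000: TC = 48,010×$68.99 + (48,010/31000.0)×410 + (31000.0/2)×0.19×$68.99 = $3,516,020.42.
Lowest total cost is $3,407,668.82 at Q = 1714.4.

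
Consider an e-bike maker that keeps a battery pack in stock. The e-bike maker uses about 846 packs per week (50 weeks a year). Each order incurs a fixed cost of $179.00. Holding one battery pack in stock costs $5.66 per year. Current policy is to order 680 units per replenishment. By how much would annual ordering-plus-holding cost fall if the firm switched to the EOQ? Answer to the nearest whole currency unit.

Annual demand D = 846 × 50 = 42,300.
EOQ = √(2DS/H) = √(2 × 42,300 × 179 / 5.66) ≈ 1635.70.
Cost at Q* = (D/Q*)S + (Q*/2)H = √(2DSH) ≈ $9,258.06.
Cost at Q = 680: (42,300/680)×179 + (680/2)×5.66 = $11,134.85 + $1,924.40 = $13,059.25.
Excess = $13,059.25 − $9,258.06 = $3,801.19.

Extra cost ≈ $3,801 per year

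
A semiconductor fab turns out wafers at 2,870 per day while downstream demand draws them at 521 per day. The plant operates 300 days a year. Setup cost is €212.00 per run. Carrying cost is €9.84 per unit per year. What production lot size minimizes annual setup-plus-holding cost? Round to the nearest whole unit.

Annual demand D = 521 × 300 = 156,300.
Production build-up factor (1 − d/p) = 1 − 521/2,870 = 0.8185.
Q* = √(2DS / (H(1 − d/p))) = √(2 × 156,300 × 212 / (9.84 × 0.8185)).
= √(66,271,200 / 8.0537) ≈ 2868.562.

Q* ≈ 2,869 wafers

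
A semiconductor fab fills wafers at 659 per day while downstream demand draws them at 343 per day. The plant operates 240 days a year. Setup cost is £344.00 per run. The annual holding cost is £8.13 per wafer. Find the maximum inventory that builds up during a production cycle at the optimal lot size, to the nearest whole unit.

I_max ≈ 1,828 wafers

Annual demand D = 343 × 240 = 82,320.
Production build-up factor (1 − d/p) = 1 − 343/659 = 0.4795.
Q* = √(2DS / (H(1 − d/p))) = √(2 × 82,320 × 344 / (8.13 × 0.4795)).
= √(56,636,160 / 3.8985) ≈ 3811.543.
Maximum inventory = Q*(1 − d/p) = 3811.543 × 0.4795 ≈ 1827.690.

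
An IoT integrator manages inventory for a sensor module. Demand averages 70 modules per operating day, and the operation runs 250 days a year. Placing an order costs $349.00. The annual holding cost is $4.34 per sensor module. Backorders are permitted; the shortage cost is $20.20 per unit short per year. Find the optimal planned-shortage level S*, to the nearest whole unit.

S* ≈ 327 modules

Annual demand D = 70 × 250 = 17,500.
With planned backorders, Q* = √(2DS/H) · √((H+B)/B).
√(2DS/H) = √(2 × 17,500 × 349 / 4.34) = 1677.652.
√((H+B)/B) = √((4.34+20.2)/20.2) = 1.1022.
Q* ≈ 1849.113.
S* = Q* · H/(H+B) = 1849.113 × 4.34/24.54 ≈ 327.023.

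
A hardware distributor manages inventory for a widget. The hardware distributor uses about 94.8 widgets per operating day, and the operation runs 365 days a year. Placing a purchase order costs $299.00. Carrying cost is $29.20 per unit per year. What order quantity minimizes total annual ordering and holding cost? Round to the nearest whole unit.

Q* ≈ 842 widgets

Annual demand D = 94.8 × 365 = 34,602.
EOQ = √(2DS / H) = √(2 × 34,602 × 299 / 29.2).
= √(20,691,996 / 29.2) = √708,630 ≈ 841.802.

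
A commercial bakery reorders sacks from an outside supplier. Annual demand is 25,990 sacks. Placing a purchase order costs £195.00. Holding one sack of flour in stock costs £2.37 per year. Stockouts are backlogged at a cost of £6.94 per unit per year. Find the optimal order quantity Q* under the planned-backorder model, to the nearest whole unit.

With planned backorders, Q* = √(2DS/H) · √((H+B)/B).
√(2DS/H) = √(2 × 25,990 × 195 / 2.37) = 2068.051.
√((H+B)/B) = √((2.37+6.94)/6.94) = 1.1582.
Q* ≈ 2395.280.

Q* ≈ 2,395 sacks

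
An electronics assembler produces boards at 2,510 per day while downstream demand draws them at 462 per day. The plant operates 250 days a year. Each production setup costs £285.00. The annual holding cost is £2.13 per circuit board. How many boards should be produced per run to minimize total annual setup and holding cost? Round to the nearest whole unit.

Annual demand D = 462 × 250 = 115,500.
Production build-up factor (1 − d/p) = 1 − 462/2,510 = 0.8159.
Q* = √(2DS / (H(1 − d/p))) = √(2 × 115,500 × 285 / (2.13 × 0.8159)).
= √(65,835,000 / 1.7379) ≈ 6154.751.

Q* ≈ 6,155 boards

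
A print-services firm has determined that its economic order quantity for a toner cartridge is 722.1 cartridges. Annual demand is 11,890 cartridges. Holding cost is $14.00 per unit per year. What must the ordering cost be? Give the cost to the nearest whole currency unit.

S ≈ $307

Invert the EOQ relation Q*² = 2DS/H.
From Q* = √(2DS/H): S = Q*²H / (2D) = 722.1² × 14 / (2 × 11,890) = 306.9806.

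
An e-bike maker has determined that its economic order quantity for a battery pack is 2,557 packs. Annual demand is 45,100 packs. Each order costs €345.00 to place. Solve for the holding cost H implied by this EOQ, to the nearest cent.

Squaring Q* = √(2DS/H) gives Q*² = 2DS/H.
From Q* = √(2DS/H): H = 2DS / Q*² = 2 × 45,100 × 345 / 2,557² = 4.7595.

H ≈ €4.76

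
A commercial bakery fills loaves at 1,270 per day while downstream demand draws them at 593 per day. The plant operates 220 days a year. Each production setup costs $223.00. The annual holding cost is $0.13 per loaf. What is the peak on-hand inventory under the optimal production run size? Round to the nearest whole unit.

Annual demand D = 593 × 220 = 130,460.
Production build-up factor (1 − d/p) = 1 − 593/1,270 = 0.5331.
Q* = √(2DS / (H(1 − d/p))) = √(2 × 130,460 × 223 / (0.13 × 0.5331)).
= √(58,185,160 / 0.0693) ≈ 28976.236.
Maximum inventory = Q*(1 − d/p) = 28976.236 × 0.5331 ≈ 15446.387.

I_max ≈ 15,446 loaves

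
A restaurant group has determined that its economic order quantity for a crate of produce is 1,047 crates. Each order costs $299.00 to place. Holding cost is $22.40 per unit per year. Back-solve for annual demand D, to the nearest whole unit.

D ≈ 41,062 crates per year

The basic EOQ model gives Q* = √(2DS/H); rearrange for the unknown.
From Q* = √(2DS/H): D = Q*²H / (2S) = 1,047² × 22.4 / (2 × 299) = 41062.009.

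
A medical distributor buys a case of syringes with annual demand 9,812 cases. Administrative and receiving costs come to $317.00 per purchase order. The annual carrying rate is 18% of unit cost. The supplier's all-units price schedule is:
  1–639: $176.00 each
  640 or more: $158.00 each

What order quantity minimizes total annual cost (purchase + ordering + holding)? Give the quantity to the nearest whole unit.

Holding cost per unit per year at price C is H = 0.18·C.
Candidates are each tier's EOQ (if it falls in that tier) and each price-break quantity.
EOQ at $176.00 = 443.1 (feasible in tier 1): TC = 9,812×$176.00 + (9,812/443.1)×317 + (443.1/2)×0.18×$176.00 = $1,740,950.35.
EOQ at $158.00 = 467.7 < 640, so use break Q=640: TC = 9,812×$158.00 + (9,812/640.0)×317 + (640.0/2)×0.18×$158.00 = $1,564,256.81.
Lowest total cost is $1,564,256.81 at Q = 640.0.

Q* ≈ 640 cases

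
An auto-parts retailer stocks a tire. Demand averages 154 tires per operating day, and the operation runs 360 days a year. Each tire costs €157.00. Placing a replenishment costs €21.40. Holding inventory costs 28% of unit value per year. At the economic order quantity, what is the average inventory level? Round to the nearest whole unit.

Average inventory ≈ 116 tires

Annual demand D = 154 × 360 = 55,440.
Holding cost H = 0.28 × €157.00 = €43.9600 per unit per year.
The optimal lot size = √(2DS/H) = √(2 × 55,440 × 21.4 / 43.96) ≈ 232.33.
Average inventory = Q*/2 ≈ 232.33 / 2 = 116.165.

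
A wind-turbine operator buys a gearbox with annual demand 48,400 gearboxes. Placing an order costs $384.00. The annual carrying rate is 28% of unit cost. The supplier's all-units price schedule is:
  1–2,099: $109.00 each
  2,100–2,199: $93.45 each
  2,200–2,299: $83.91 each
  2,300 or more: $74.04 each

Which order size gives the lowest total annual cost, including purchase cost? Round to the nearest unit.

Q* ≈ 2,300 gearboxes

Holding cost per unit per year at price C is H = 0.28·C.
Candidates are each tier's EOQ (if it falls in that tier) and each price-break quantity.
EOQ at $109.00 = 1103.6 (feasible in tier 1): TC = 48,400×$109.00 + (48,400/1103.6)×384 + (1103.6/2)×0.28×$109.00 = $5,309,281.82.
EOQ at $93.45 = 1191.9 < 2100, so use break Q=2100: TC = 48,400×$93.45 + (48,400/2100.0)×384 + (2100.0/2)×0.28×$93.45 = $4,559,304.59.
EOQ at $83.91 = 1257.8 < 2200, so use break Q=2200: TC = 48,400×$83.91 + (48,400/2200.0)×384 + (2200.0/2)×0.28×$83.91 = $4,095,536.28.
EOQ at $74.04 = 1339.0 < 2300, so use break Q=2300: TC = 48,400×$74.04 + (48,400/2300.0)×384 + (2300.0/2)×0.28×$74.04 = $3,615,457.58.
Lowest total cost is $3,615,457.58 at Q = 2300.0.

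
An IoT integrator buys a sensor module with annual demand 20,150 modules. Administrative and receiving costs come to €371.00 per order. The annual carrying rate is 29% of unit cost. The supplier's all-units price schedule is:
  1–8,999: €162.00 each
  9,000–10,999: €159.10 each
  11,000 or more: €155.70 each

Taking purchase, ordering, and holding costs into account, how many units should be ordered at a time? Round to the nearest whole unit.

Q* ≈ 564 modules

Holding cost per unit per year at price C is H = 0.29·C.
Evaluate total cost at each tier's feasible EOQ or, if the EOQ is below the tier, at the tier's minimum quantity.
EOQ at €162.00 = 564.1 (feasible in tier 1): TC = 20,150×€162.00 + (20,150/564.1)×371 + (564.1/2)×0.29×€162.00 = €3,290,803.06.
EOQ at €159.10 = 569.3 < 9000, so use break Q=9000: TC = 20,150×€159.10 + (20,150/9000.0)×371 + (9000.0/2)×0.29×€159.10 = €3,414,321.13.
EOQ at €155.70 = 575.4 < 11000, so use break Q=11000: TC = 20,150×€155.70 + (20,150/11000.0)×371 + (11000.0/2)×0.29×€155.70 = €3,386,376.10.
Lowest total cost is €3,290,803.06 at Q = 564.1.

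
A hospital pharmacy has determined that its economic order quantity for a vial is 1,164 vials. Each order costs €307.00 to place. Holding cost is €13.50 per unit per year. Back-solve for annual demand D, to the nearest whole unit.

D ≈ 29,790 vials per year

Invert the EOQ relation Q*² = 2DS/H.
From Q* = √(2DS/H): D = Q*²H / (2S) = 1,164² × 13.5 / (2 × 307) = 29790.059.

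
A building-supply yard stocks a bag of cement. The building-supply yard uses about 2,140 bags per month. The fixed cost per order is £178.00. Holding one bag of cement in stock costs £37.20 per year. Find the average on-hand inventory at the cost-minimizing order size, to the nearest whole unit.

Average inventory ≈ 248 bags

Annual demand D = 2,140 × 12 = 25,680.
The optimal lot size = √(2DS/H) = √(2 × 25,680 × 178 / 37.2) ≈ 495.74.
Average inventory = Q*/2 ≈ 495.74 / 2 = 247.868.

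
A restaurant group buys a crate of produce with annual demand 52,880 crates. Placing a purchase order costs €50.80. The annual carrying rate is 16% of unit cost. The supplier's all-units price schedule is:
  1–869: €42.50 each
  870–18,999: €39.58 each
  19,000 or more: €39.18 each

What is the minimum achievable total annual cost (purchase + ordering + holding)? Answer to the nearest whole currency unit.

TC* ≈ €2,098,823

Holding cost per unit per year at price C is H = 0.16·C.
For each price level, check whether its EOQ is feasible; otherwise the best quantity at that price is the breakpoint.
Tier 1 (€42.50): EOQ = 888.9 exceeds tier's upper bound 869, so this tier is dominated.
EOQ at €39.58 = 921.1 (feasible in tier 2): TC = 52,880×€39.58 + (52,880/921.1)×50.8 + (921.1/2)×0.16×€39.58 = €2,098,823.38.
EOQ at €39.18 = 925.8 < 19000, so use break Q=19000: TC = 52,880×€39.18 + (52,880/19000.0)×50.8 + (19000.0/2)×0.16×€39.18 = €2,131,533.38.
Lowest total cost among the candidates is at Q = 921.1.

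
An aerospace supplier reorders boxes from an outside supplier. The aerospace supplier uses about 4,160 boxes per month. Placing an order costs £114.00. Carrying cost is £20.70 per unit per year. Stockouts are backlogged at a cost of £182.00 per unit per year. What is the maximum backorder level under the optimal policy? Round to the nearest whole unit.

S* ≈ 80 boxes

Annual demand D = 4,160 × 12 = 49,920.
With planned backorders, Q* = √(2DS/H) · √((H+B)/B).
√(2DS/H) = √(2 × 49,920 × 114 / 20.7) = 741.514.
√((H+B)/B) = √((20.7+182)/182) = 1.0553.
Q* ≈ 782.548.
S* = Q* · H/(H+B) = 782.548 × 20.7/202.7 ≈ 79.915.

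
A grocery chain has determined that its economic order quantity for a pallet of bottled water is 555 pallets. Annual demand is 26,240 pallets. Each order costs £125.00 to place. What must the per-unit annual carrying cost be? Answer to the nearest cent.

H ≈ £21.30

Squaring Q* = √(2DS/H) gives Q*² = 2DS/H.
From Q* = √(2DS/H): H = 2DS / Q*² = 2 × 26,240 × 125 / 555² = 21.2970.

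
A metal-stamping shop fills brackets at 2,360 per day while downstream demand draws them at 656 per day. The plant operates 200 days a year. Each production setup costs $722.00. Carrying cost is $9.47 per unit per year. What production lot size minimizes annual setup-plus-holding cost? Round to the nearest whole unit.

Annual demand D = 656 × 200 = 131,200.
Production build-up factor (1 − d/p) = 1 − 656/2,360 = 0.7220.
Q* = √(2DS / (H(1 − d/p))) = √(2 × 131,200 × 722 / (9.47 × 0.7220)).
= √(189,452,800 / 6.8377) ≈ 5263.768.

Q* ≈ 5,264 brackets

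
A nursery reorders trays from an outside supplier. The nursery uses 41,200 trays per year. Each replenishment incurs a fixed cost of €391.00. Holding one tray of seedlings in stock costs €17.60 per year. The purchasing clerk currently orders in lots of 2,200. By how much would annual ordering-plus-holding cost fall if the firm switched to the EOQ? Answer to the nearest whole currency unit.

Extra cost ≈ €2,870 per year

EOQ = √(2DS/H) = √(2 × 41,200 × 391 / 17.6) ≈ 1352.99.
Cost at Q* = (D/Q*)S + (Q*/2)H = √(2DSH) ≈ €23,812.68.
Cost at Q = 2,200: (41,200/2,200)×391 + (2,200/2)×17.6 = €7,322.36 + €19,360.00 = €26,682.36.
Excess = €26,682.36 − €23,812.68 = €2,869.68.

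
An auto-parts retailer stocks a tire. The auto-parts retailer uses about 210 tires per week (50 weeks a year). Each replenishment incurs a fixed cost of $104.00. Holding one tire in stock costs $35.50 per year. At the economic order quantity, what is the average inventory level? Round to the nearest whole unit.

Annual demand D = 210 × 50 = 10,500.
The optimal lot size = √(2DS/H) = √(2 × 10,500 × 104 / 35.5) ≈ 248.03.
Average inventory = Q*/2 ≈ 248.03 / 2 = 124.017.

Average inventory ≈ 124 tires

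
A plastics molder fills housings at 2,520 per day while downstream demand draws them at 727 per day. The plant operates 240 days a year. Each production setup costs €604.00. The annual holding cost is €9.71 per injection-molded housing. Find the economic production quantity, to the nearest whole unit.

Q* ≈ 5,523 housings

Annual demand D = 727 × 240 = 174,480.
Production build-up factor (1 − d/p) = 1 − 727/2,520 = 0.7115.
Q* = √(2DS / (H(1 − d/p))) = √(2 × 174,480 × 604 / (9.71 × 0.7115)).
= √(210,771,840 / 6.9087) ≈ 5523.404.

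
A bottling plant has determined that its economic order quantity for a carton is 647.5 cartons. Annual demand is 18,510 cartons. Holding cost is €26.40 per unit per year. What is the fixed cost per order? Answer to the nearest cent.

S ≈ €298.98

Invert the EOQ relation Q*² = 2DS/H.
From Q* = √(2DS/H): S = Q*²H / (2D) = 647.5² × 26.4 / (2 × 18,510) = 298.9834.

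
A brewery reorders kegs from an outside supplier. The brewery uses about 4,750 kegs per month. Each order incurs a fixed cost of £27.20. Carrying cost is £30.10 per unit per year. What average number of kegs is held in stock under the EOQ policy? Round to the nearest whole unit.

Average inventory ≈ 160 kegs

Annual demand D = 4,750 × 12 = 57,000.
Q* = √(2DS/H) = √(2 × 57,000 × 27.2 / 30.1) ≈ 320.96.
Average inventory = Q*/2 ≈ 320.96 / 2 = 160.481.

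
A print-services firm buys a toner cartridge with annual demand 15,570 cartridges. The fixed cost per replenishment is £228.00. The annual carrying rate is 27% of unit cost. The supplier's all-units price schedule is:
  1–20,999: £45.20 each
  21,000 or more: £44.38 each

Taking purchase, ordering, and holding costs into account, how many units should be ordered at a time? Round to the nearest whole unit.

Q* ≈ 763 cartridges

Holding cost per unit per year at price C is H = 0.27·C.
Candidates are each tier's EOQ (if it falls in that tier) and each price-break quantity.
EOQ at £45.20 = 762.7 (feasible in tier 1): TC = 15,570×£45.20 + (15,570/762.7)×228 + (762.7/2)×0.27×£45.20 = £713,072.46.
EOQ at £44.38 = 769.8 < 21000, so use break Q=21000: TC = 15,570×£44.38 + (15,570/21000.0)×228 + (21000.0/2)×0.27×£44.38 = £816,982.95.
Lowest total cost is £713,072.46 at Q = 762.7.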